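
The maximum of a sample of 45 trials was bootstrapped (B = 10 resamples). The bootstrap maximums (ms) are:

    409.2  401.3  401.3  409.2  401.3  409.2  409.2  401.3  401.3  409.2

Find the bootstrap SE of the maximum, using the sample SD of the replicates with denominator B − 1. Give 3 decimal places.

Bootstrap SE is the standard deviation of the 10 replicate maximums.
Mean of replicates: (409.2 + 401.3 + 401.3 + 409.2 + 401.3 + 409.2 + 409.2 + 401.3 + 401.3 + 409.2) / 10 = 4052.5000 / 10 = 405.2500
Sum of squared deviations: (+3.9500)² + (−3.9500)² + (−3.9500)² + (+3.9500)² + (−3.9500)² + (+3.9500)² + (+3.9500)² + (−3.9500)² + (−3.9500)² + (+3.9500)² = 156.0250
Variance = 156.0250 / 9 = 17.3361
SE* = √17.3361

SE* = 4.164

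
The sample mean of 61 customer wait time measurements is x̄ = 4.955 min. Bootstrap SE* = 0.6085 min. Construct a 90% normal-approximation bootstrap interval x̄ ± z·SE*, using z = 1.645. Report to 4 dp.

(3.9540, 5.9560)

Margin = 1.645 × 0.6085 = 1.00098
Interval: 4.955 ± 1.00098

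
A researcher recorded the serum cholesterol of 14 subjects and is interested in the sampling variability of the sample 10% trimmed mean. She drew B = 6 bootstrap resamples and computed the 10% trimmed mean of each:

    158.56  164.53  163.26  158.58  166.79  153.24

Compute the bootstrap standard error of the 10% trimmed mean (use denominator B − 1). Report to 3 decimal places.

SE* = 4.959

Bootstrap SE is the standard deviation of the 6 replicate 10% trimmed means.
Mean of replicates: (158.56 + 164.53 + 163.26 + 158.58 + 166.79 + 153.24) / 6 = 964.9600 / 6 = 160.8267
Sum of squared deviations: (−2.2667)² + (+3.7033)² + (+2.4333)² + (−2.2467)² + (+5.9633)² + (−7.5867)² = 122.9399
Variance = 122.9399 / 5 = 24.5880
SE* = √24.5880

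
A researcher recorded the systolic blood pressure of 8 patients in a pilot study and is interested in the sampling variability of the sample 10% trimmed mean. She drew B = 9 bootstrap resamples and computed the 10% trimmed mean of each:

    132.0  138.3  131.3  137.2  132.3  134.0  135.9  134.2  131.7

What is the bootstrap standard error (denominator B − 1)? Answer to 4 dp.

SE* = 2.5436

Bootstrap SE is the standard deviation of the 9 replicate 10% trimmed means.
Mean of replicates: (132.0 + 138.3 + 131.3 + 137.2 + 132.3 + 134.0 + 135.9 + 134.2 + 131.7) / 9 = 1206.90000 / 9 = 134.10000
Sum of squared deviations: (−2.10000)² + (+4.20000)² + (−2.80000)² + (+3.10000)² + (−1.80000)² + (−0.10000)² + (+1.80000)² + (+0.10000)² + (−2.40000)² = 51.76000
Variance = 51.76000 / 8 = 6.47000
SE* = √6.47000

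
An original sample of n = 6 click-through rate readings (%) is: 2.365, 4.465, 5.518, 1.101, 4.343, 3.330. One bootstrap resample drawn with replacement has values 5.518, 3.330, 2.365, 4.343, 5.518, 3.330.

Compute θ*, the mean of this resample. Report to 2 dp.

Mean = (5.518 + 3.330 + 2.365 + 4.343 + 5.518 + 3.330) / 6 = 24.4040 / 6 = 4.07

θ* = 4.07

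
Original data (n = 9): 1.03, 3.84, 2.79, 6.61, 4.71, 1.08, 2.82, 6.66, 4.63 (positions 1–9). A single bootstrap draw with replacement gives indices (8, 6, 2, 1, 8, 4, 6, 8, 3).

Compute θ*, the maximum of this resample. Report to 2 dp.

θ* = 6.66

Resample values: 6.66, 1.08, 3.84, 1.03, 6.66, 6.61, 1.08, 6.66, 2.79.
Maximum = 6.66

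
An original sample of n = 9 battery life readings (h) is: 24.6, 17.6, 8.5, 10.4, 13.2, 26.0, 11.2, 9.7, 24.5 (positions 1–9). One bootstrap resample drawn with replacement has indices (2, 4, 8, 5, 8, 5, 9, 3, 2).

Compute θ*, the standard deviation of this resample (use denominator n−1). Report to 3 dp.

Resample values: 17.6, 10.4, 9.7, 13.2, 9.7, 13.2, 24.5, 8.5, 17.6.
Mean = 13.8222; sum of squared deviations = 217.3556
s² = 217.3556 / 8 = 27.1694
s = √27.1694 = 5.212

θ* = 5.212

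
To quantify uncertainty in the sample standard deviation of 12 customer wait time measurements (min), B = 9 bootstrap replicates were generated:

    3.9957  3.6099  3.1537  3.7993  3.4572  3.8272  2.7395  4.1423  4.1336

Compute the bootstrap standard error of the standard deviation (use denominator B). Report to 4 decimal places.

Bootstrap SE is the standard deviation of the 9 replicate standard deviations.
Mean of replicates: (3.9957 + 3.6099 + 3.1537 + 3.7993 + 3.4572 + 3.8272 + 2.7395 + 4.1423 + 4.1336) / 9 = 32.85840 / 9 = 3.65093
Sum of squared deviations: (+0.34477)² + (−0.04103)² + (−0.49723)² + (+0.14837)² + (−0.19373)² + (+0.17627)² + (−0.91143)² + (+0.49137)² + (+0.48267)² = 1.76352
Variance = 1.76352 / 9 = 0.19595
SE* = √0.19595

SE* = 0.4427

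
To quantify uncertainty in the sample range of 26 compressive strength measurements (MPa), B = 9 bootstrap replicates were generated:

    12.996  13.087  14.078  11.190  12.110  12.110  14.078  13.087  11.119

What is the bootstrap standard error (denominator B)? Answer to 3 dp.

SE* = 1.035

Bootstrap SE is the standard deviation of the 9 replicate ranges.
Mean of replicates: (12.996 + 13.087 + 14.078 + 11.190 + 12.110 + 12.110 + 14.078 + 13.087 + 11.119) / 9 = 113.8550 / 9 = 12.6506
Sum of squared deviations: (+0.3454)² + (+0.4364)² + (+1.4274)² + (−1.4606)² + (−0.5406)² + (−0.5406)² + (+1.4274)² + (+0.4364)² + (−1.5316)² = 9.6388
Variance = 9.6388 / 9 = 1.0710
SE* = √1.0710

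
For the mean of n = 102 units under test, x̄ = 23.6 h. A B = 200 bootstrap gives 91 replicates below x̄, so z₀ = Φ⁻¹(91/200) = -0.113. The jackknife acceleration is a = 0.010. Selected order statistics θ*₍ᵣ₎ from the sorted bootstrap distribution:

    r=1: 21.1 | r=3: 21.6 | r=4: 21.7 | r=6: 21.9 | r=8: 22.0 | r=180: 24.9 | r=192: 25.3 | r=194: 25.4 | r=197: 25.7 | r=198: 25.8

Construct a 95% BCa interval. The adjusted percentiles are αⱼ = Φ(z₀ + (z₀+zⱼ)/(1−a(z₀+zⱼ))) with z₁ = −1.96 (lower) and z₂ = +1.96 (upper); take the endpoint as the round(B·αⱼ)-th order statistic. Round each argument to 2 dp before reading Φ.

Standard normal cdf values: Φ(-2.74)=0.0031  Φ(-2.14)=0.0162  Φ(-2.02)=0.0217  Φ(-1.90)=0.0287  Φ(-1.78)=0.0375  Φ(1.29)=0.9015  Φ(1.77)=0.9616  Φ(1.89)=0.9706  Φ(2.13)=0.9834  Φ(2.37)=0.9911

(21.6, 25.3)

Lower: z₀ + z₁ = -0.113 + (-1.960) = -2.073; 1 − a(z₀+z₁) = 1 − (0.010)(-2.073) = 1.0207; argument = -0.113 + (-2.073)/1.0207 = -2.1439 → -2.14.
α₁ = Φ(-2.14) = 0.0162; rank = round(200 × 0.0162) = 3; θ*₍3₎ = 21.6.
Upper: z₀ + z₂ = 1.847; 1 − a(z₀+z₂) = 0.9815; argument = 1.7688 → 1.77; α₂ = 0.9616; rank = 192; θ*₍192₎ = 25.3.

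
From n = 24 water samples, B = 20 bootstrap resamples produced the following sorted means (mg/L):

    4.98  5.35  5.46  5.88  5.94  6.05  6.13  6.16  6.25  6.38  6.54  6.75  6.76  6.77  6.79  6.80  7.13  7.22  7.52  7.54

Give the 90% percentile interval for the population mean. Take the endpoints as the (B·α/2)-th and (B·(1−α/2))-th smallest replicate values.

α = 0.10; lower rank = 20 × 0.050 = 1; upper rank = 20 × 0.950 = 19.
The 1st smallest replicate is 4.98; the 19th is 7.52.

(4.98, 7.52)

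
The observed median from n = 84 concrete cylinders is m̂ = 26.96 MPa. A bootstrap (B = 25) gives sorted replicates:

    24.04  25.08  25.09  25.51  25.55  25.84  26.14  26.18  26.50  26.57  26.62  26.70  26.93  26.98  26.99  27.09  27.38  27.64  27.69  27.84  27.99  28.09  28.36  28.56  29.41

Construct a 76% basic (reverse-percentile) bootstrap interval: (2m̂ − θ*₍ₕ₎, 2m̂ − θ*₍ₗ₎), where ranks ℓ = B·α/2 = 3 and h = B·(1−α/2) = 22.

Percentile endpoints at ranks 3 and 22: θ*₍3₎ = 25.09, θ*₍22₎ = 28.09.
Basic interval reflects these around m̂:
  lower = 2 × 26.96 − 28.09 = 25.83
  upper = 2 × 26.96 − 25.09 = 28.83

(25.83, 28.83)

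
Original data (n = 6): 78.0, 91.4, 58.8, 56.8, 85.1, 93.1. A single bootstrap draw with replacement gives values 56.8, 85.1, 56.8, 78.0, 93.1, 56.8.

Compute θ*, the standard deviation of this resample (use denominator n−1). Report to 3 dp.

Mean = 71.1000; sum of squared deviations = 1341.0800
s² = 1341.0800 / 5 = 268.2160
s = √268.2160 = 16.377

θ* = 16.377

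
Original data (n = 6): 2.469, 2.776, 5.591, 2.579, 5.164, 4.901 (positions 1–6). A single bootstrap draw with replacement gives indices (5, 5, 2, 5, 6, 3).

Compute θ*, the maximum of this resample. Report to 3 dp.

θ* = 5.591

Resample values: 5.164, 5.164, 2.776, 5.164, 4.901, 5.591.
Maximum = 5.591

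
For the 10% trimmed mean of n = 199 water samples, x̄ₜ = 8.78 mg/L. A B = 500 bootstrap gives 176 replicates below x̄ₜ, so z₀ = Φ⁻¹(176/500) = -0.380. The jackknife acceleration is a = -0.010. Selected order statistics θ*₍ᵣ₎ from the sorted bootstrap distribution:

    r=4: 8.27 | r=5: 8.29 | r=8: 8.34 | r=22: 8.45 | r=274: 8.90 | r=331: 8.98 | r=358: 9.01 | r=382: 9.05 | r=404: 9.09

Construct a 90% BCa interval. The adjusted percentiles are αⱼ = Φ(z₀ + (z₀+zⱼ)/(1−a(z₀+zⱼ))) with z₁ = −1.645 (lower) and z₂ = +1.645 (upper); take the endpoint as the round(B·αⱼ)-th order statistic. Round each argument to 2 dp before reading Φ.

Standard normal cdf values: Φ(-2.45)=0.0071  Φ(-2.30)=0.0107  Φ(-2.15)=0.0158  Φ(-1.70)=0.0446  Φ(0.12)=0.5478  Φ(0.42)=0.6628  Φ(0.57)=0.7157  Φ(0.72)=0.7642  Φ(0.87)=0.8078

(8.27, 9.09)

Lower: z₀ + z₁ = -0.380 + (-1.645) = -2.025; 1 − a(z₀+z₁) = 1 − (-0.010)(-2.025) = 0.9798; argument = -0.380 + (-2.025)/0.9798 = -2.4469 → -2.45.
α₁ = Φ(-2.45) = 0.0071; rank = round(500 × 0.0071) = 4; θ*₍4₎ = 8.27.
Upper: z₀ + z₂ = 1.265; 1 − a(z₀+z₂) = 1.0127; argument = 0.8692 → 0.87; α₂ = 0.8078; rank = 404; θ*₍404₎ = 9.09.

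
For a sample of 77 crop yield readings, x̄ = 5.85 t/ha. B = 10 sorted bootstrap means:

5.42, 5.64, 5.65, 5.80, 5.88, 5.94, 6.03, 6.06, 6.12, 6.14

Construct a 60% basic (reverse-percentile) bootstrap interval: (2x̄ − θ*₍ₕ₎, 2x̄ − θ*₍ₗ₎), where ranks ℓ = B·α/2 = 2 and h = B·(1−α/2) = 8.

(5.64, 6.06)

Percentile endpoints at ranks 2 and 8: θ*₍2₎ = 5.64, θ*₍8₎ = 6.06.
Basic interval reflects these around x̄:
  lower = 2 × 5.85 − 6.06 = 5.64
  upper = 2 × 5.85 − 5.64 = 6.06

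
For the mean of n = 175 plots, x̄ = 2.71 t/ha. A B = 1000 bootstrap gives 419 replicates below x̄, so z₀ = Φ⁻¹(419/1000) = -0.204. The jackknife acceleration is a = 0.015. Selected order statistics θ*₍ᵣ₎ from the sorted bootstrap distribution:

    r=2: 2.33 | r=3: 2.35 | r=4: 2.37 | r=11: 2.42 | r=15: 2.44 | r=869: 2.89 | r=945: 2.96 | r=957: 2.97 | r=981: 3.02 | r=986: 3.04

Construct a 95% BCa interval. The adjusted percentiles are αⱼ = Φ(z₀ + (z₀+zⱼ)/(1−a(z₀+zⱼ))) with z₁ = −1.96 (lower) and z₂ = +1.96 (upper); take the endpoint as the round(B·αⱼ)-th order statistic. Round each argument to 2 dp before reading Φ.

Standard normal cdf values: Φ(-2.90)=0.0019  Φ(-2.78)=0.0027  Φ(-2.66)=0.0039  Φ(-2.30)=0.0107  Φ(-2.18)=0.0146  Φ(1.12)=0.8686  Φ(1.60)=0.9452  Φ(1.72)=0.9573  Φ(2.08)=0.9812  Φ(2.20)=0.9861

Lower: z₀ + z₁ = -0.204 + (-1.960) = -2.164; 1 − a(z₀+z₁) = 1 − (0.015)(-2.164) = 1.0325; argument = -0.204 + (-2.164)/1.0325 = -2.3000 → -2.30.
α₁ = Φ(-2.30) = 0.0107; rank = round(1000 × 0.0107) = 11; θ*₍11₎ = 2.42.
Upper: z₀ + z₂ = 1.756; 1 − a(z₀+z₂) = 0.9737; argument = 1.5995 → 1.60; α₂ = 0.9452; rank = 945; θ*₍945₎ = 2.96.

(2.42, 2.96)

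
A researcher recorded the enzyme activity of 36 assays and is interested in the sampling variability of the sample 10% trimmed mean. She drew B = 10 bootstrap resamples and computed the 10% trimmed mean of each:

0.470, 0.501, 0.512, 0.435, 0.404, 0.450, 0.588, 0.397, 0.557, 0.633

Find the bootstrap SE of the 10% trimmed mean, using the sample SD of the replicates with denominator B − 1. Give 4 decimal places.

SE* = 0.0789

Bootstrap SE is the standard deviation of the 10 replicate 10% trimmed means.
Mean of replicates: (0.470 + 0.501 + 0.512 + 0.435 + 0.404 + 0.450 + 0.588 + 0.397 + 0.557 + 0.633) / 10 = 4.94700 / 10 = 0.49470
Sum of squared deviations: (−0.02470)² + (+0.00630)² + (+0.01730)² + (−0.05970)² + (−0.09070)² + (−0.04470)² + (+0.09330)² + (−0.09770)² + (+0.06230)² + (+0.13830)² = 0.05600
Variance = 0.05600 / 9 = 0.00622
SE* = √0.00622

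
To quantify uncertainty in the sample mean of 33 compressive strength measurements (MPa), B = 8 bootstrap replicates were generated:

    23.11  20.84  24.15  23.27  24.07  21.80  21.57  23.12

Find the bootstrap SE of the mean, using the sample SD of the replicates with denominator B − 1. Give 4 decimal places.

Bootstrap SE is the standard deviation of the 8 replicate means.
Mean of replicates: (23.11 + 20.84 + 24.15 + 23.27 + 24.07 + 21.80 + 21.57 + 23.12) / 8 = 181.93000 / 8 = 22.74125
Sum of squared deviations: (+0.36875)² + (−1.90125)² + (+1.40875)² + (+0.52875)² + (+1.32875)² + (−0.94125)² + (−1.17125)² + (+0.37875)² = 10.18169
Variance = 10.18169 / 7 = 1.45453
SE* = √1.45453

SE* = 1.2060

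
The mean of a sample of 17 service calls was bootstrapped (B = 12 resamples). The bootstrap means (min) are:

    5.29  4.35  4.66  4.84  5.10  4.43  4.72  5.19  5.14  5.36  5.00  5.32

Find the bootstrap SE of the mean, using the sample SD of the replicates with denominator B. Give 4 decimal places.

Bootstrap SE is the standard deviation of the 12 replicate means.
Mean of replicates: (5.29 + 4.35 + 4.66 + 4.84 + 5.10 + 4.43 + 4.72 + 5.19 + 5.14 + 5.36 + 5.00 + 5.32) / 12 = 59.40000 / 12 = 4.95000
Sum of squared deviations: (+0.34000)² + (−0.60000)² + (−0.29000)² + (−0.11000)² + (+0.15000)² + (−0.52000)² + (−0.23000)² + (+0.24000)² + (+0.19000)² + (+0.41000)² + (+0.05000)² + (+0.37000)² = 1.31880
Variance = 1.31880 / 12 = 0.10990
SE* = √0.10990

SE* = 0.3315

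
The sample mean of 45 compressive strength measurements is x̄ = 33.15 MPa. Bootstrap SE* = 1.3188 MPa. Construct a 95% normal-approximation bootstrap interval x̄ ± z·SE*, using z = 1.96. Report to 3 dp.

(30.565, 35.735)

Margin = 1.96 × 1.3188 = 2.5848
Interval: 33.15 ± 2.5848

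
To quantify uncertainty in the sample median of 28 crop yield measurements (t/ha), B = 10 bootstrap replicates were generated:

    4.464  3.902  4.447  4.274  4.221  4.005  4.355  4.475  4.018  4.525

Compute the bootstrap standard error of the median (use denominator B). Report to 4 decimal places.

Bootstrap SE is the standard deviation of the 10 replicate medians.
Mean of replicates: (4.464 + 3.902 + 4.447 + 4.274 + 4.221 + 4.005 + 4.355 + 4.475 + 4.018 + 4.525) / 10 = 42.68600 / 10 = 4.26860
Sum of squared deviations: (+0.19540)² + (−0.36660)² + (+0.17840)² + (+0.00540)² + (−0.04760)² + (−0.26360)² + (+0.08640)² + (+0.20640)² + (−0.25060)² + (+0.25640)² = 0.45479
Variance = 0.45479 / 10 = 0.04548
SE* = √0.04548

SE* = 0.2133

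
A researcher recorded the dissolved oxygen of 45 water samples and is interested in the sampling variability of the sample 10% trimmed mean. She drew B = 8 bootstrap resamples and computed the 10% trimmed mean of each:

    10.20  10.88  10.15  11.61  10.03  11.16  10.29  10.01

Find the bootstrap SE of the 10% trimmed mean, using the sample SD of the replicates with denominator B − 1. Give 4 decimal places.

Bootstrap SE is the standard deviation of the 8 replicate 10% trimmed means.
Mean of replicates: (10.20 + 10.88 + 10.15 + 11.61 + 10.03 + 11.16 + 10.29 + 10.01) / 8 = 84.33000 / 8 = 10.54125
Sum of squared deviations: (−0.34125)² + (+0.33875)² + (−0.39125)² + (+1.06875)² + (−0.51125)² + (+0.61875)² + (−0.25125)² + (−0.53125)² = 2.51609
Variance = 2.51609 / 7 = 0.35944
SE* = √0.35944

SE* = 0.5995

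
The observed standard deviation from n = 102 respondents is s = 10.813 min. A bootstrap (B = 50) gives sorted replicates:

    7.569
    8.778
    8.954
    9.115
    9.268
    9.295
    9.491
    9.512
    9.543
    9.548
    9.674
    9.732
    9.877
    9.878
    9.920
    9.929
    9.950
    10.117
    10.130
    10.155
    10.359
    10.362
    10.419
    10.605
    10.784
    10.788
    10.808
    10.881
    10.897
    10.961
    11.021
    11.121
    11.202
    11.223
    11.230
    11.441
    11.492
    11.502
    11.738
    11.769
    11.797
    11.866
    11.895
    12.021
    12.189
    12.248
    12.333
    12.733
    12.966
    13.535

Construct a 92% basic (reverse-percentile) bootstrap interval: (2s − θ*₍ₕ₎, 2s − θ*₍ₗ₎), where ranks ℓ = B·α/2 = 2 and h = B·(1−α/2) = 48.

Percentile endpoints at ranks 2 and 48: θ*₍2₎ = 8.778, θ*₍48₎ = 12.733.
Basic interval reflects these around s:
  lower = 2 × 10.813 − 12.733 = 8.893
  upper = 2 × 10.813 − 8.778 = 12.848

(8.893, 12.848)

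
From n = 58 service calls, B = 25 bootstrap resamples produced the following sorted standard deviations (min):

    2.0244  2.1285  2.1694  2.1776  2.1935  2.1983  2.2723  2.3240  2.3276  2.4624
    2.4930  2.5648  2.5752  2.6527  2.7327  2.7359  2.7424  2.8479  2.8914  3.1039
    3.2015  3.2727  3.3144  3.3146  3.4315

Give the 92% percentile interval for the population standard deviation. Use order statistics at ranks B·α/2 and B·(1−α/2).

α = 0.08; lower rank = 25 × 0.040 = 1; upper rank = 25 × 0.960 = 24.
The 1st smallest replicate is 2.0244; the 24th is 3.3146.

(2.0244, 3.3146)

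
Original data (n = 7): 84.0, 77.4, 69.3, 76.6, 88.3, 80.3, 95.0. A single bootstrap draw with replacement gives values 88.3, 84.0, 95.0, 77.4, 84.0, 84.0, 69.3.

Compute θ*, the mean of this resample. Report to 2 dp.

θ* = 83.14

Mean = (88.3 + 84.0 + 95.0 + 77.4 + 84.0 + 84.0 + 69.3) / 7 = 582.00 / 7 = 83.14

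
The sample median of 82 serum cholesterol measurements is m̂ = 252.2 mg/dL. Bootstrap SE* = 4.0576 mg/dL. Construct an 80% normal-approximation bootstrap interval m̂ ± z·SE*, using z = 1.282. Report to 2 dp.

(247.00, 257.40)

Margin = 1.282 × 4.0576 = 5.202
Interval: 252.2 ± 5.202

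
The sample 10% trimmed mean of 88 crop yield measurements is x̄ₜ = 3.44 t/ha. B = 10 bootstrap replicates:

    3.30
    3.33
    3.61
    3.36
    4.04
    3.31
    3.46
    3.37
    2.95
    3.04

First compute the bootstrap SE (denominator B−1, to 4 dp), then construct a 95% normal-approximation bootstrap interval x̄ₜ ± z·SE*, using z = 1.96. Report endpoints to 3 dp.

(2.852, 4.028)

Mean of replicates = 3.3770; sum of squared deviations = 0.8096; SE* = √(0.8096/9) = 0.2999
Margin = 1.96 × 0.2999 = 0.5878
Interval: 3.44 ± 0.5878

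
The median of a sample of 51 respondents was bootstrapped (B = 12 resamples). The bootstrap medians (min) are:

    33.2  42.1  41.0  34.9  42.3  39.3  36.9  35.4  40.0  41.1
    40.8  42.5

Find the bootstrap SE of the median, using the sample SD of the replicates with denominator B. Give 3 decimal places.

Bootstrap SE is the standard deviation of the 12 replicate medians.
Mean of replicates: (33.2 + 42.1 + 41.0 + 34.9 + 42.3 + 39.3 + 36.9 + 35.4 + 40.0 + 41.1 + 40.8 + 42.5) / 12 = 469.5000 / 12 = 39.1250
Sum of squared deviations: (−5.9250)² + (+2.9750)² + (+1.8750)² + (−4.2250)² + (+3.1750)² + (+0.1750)² + (−2.2250)² + (−3.7250)² + (+0.8750)² + (+1.9750)² + (+1.6750)² + (+3.3750)² = 113.1225
Variance = 113.1225 / 12 = 9.4269
SE* = √9.4269

SE* = 3.070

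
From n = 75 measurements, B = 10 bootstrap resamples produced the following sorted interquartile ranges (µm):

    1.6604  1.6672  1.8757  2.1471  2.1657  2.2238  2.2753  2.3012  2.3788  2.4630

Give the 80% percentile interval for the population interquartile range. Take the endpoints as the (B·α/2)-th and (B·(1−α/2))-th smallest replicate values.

(1.6604, 2.3788)

α = 0.20; lower rank = 10 × 0.100 = 1; upper rank = 10 × 0.900 = 9.
The 1st smallest replicate is 1.6604; the 9th is 2.3788.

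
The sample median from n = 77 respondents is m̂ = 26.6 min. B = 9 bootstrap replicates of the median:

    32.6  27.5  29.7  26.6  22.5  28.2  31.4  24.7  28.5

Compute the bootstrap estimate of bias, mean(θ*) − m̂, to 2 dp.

mean(θ*) = (32.6 + 27.5 + 29.7 + 26.6 + 22.5 + 28.2 + 31.4 + 24.7 + 28.5) / 9 = 27.967
bias = 27.967 − 26.6

bias = +1.37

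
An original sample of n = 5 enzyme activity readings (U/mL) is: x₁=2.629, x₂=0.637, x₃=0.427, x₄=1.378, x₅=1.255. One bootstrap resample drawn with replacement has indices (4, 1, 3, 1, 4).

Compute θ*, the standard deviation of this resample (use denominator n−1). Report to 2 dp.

Resample values: 1.378, 2.629, 0.427, 2.629, 1.378.
Mean = 1.6882; sum of squared deviations = 3.5533
s² = 3.5533 / 4 = 0.8883
s = √0.8883 = 0.94

θ* = 0.94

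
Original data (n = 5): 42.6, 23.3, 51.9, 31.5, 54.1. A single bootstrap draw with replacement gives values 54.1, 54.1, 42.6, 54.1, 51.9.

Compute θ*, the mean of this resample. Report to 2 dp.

Mean = (54.1 + 54.1 + 42.6 + 54.1 + 51.9) / 5 = 256.80 / 5 = 51.36

θ* = 51.36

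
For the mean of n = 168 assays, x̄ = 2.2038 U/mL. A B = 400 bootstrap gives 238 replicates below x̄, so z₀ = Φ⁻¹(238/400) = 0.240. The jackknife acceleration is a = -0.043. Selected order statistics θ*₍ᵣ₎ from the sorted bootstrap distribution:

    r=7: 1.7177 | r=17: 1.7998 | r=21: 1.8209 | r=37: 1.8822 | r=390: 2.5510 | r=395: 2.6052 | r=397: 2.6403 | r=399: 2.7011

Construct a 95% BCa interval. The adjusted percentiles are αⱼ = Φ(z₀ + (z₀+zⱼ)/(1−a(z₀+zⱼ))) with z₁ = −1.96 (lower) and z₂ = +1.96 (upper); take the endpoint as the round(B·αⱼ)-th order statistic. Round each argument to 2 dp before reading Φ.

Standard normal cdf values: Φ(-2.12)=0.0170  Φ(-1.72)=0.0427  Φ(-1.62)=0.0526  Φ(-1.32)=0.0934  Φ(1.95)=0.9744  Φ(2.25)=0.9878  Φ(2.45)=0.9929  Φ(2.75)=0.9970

Lower: z₀ + z₁ = 0.240 + (-1.960) = -1.720; 1 − a(z₀+z₁) = 1 − (-0.043)(-1.720) = 0.9260; argument = 0.240 + (-1.720)/0.9260 = -1.6174 → -1.62.
α₁ = Φ(-1.62) = 0.0526; rank = round(400 × 0.0526) = 21; θ*₍21₎ = 1.8209.
Upper: z₀ + z₂ = 2.200; 1 − a(z₀+z₂) = 1.0946; argument = 2.2499 → 2.25; α₂ = 0.9878; rank = 395; θ*₍395₎ = 2.6052.

(1.8209, 2.6052)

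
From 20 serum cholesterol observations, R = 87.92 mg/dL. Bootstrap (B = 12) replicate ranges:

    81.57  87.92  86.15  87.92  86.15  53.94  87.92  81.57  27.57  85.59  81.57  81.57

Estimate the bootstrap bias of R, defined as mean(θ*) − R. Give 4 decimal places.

bias = −10.4667

mean(θ*) = (81.57 + 87.92 + 86.15 + 87.92 + 86.15 + 53.94 + 87.92 + 81.57 + 27.57 + 85.59 + 81.57 + 81.57) / 12 = 77.45333
bias = 77.45333 − 87.92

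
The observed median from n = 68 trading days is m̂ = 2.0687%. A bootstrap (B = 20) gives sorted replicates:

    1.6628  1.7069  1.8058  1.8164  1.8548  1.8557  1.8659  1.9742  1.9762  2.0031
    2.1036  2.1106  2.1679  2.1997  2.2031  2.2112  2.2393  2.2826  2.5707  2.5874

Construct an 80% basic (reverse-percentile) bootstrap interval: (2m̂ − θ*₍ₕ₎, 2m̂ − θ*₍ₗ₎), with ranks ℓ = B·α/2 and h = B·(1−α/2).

(1.8548, 2.4305)

Percentile endpoints at ranks 2 and 18: θ*₍2₎ = 1.7069, θ*₍18₎ = 2.2826.
Basic interval reflects these around m̂:
  lower = 2 × 2.0687 − 2.2826 = 1.8548
  upper = 2 × 2.0687 − 1.7069 = 2.4305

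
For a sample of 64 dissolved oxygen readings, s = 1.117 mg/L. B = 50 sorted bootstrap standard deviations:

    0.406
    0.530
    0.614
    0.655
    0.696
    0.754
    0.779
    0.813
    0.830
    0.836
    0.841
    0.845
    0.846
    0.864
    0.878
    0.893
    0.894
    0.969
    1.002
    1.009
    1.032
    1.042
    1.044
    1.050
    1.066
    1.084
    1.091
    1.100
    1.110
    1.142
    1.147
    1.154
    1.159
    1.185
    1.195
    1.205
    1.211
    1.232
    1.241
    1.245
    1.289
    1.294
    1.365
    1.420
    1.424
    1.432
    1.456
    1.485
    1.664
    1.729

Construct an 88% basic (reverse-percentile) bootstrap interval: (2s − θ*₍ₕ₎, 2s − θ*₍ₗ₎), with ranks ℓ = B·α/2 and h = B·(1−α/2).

(0.778, 1.620)

Percentile endpoints at ranks 3 and 47: θ*₍3₎ = 0.614, θ*₍47₎ = 1.456.
Basic interval reflects these around s:
  lower = 2 × 1.117 − 1.456 = 0.778
  upper = 2 × 1.117 − 0.614 = 1.620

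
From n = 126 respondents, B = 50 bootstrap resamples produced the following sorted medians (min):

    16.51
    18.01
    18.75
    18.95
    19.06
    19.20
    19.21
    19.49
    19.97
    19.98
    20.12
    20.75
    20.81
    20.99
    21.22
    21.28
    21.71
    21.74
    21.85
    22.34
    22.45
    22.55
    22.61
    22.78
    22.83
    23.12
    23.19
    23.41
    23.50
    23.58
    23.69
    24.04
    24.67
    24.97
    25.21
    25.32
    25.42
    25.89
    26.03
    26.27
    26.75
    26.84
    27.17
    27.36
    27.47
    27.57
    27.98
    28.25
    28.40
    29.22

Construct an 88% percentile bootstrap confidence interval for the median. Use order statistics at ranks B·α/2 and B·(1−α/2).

(18.75, 27.98)

α = 0.12; lower rank = 50 × 0.060 = 3; upper rank = 50 × 0.940 = 47.
The 3rd smallest replicate is 18.75; the 47th is 27.98.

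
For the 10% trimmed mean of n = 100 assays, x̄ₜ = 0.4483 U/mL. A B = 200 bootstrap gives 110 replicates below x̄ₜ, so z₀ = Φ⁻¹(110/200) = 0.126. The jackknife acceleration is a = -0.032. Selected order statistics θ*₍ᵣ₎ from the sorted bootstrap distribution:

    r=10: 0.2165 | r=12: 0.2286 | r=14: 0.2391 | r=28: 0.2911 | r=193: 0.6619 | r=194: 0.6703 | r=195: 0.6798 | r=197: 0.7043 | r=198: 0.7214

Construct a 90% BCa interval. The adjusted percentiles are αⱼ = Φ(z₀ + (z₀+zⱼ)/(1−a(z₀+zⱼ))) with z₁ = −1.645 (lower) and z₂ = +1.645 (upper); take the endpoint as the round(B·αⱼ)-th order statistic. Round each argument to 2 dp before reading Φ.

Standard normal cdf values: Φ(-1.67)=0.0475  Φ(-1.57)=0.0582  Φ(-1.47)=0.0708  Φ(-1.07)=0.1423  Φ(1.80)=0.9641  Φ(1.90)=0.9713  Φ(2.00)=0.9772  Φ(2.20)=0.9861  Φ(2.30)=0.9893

(0.2391, 0.6619)

Lower: z₀ + z₁ = 0.126 + (-1.645) = -1.519; 1 − a(z₀+z₁) = 1 − (-0.032)(-1.519) = 0.9514; argument = 0.126 + (-1.519)/0.9514 = -1.4706 → -1.47.
α₁ = Φ(-1.47) = 0.0708; rank = round(200 × 0.0708) = 14; θ*₍14₎ = 0.2391.
Upper: z₀ + z₂ = 1.771; 1 − a(z₀+z₂) = 1.0567; argument = 1.8020 → 1.80; α₂ = 0.9641; rank = 193; θ*₍193₎ = 0.6619.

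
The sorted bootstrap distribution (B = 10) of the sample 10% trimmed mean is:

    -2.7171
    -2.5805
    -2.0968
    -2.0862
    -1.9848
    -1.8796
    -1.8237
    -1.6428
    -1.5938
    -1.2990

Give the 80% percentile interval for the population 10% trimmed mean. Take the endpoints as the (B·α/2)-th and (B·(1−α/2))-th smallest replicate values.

(-2.7171, -1.5938)

α = 0.20; lower rank = 10 × 0.100 = 1; upper rank = 10 × 0.900 = 9.
The 1st smallest replicate is -2.7171; the 9th is -1.5938.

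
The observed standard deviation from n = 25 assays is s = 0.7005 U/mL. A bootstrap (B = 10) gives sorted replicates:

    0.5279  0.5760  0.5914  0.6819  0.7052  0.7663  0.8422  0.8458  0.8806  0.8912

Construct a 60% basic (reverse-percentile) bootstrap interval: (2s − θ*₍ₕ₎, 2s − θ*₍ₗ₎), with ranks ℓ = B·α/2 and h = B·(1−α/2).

Percentile endpoints at ranks 2 and 8: θ*₍2₎ = 0.5760, θ*₍8₎ = 0.8458.
Basic interval reflects these around s:
  lower = 2 × 0.7005 − 0.8458 = 0.5552
  upper = 2 × 0.7005 − 0.5760 = 0.8250

(0.5552, 0.8250)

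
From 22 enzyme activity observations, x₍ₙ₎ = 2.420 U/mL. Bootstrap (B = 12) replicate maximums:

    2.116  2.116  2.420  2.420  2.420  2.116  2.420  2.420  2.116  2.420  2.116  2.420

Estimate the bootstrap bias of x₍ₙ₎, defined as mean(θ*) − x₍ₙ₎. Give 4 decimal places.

bias = −0.1267

mean(θ*) = (2.116 + 2.116 + 2.420 + 2.420 + 2.420 + 2.116 + 2.420 + 2.420 + 2.116 + 2.420 + 2.116 + 2.420) / 12 = 2.29333
bias = 2.29333 − 2.420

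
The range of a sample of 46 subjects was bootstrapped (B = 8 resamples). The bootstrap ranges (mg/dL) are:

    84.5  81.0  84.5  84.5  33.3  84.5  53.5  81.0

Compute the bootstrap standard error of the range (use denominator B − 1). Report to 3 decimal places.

Bootstrap SE is the standard deviation of the 8 replicate ranges.
Mean of replicates: (84.5 + 81.0 + 84.5 + 84.5 + 33.3 + 84.5 + 53.5 + 81.0) / 8 = 586.8000 / 8 = 73.3500
Sum of squared deviations: (+11.1500)² + (+7.6500)² + (+11.1500)² + (+11.1500)² + (−40.0500)² + (+11.1500)² + (−19.8500)² + (+7.6500)² = 2612.3600
Variance = 2612.3600 / 7 = 373.1943
SE* = √373.1943

SE* = 19.318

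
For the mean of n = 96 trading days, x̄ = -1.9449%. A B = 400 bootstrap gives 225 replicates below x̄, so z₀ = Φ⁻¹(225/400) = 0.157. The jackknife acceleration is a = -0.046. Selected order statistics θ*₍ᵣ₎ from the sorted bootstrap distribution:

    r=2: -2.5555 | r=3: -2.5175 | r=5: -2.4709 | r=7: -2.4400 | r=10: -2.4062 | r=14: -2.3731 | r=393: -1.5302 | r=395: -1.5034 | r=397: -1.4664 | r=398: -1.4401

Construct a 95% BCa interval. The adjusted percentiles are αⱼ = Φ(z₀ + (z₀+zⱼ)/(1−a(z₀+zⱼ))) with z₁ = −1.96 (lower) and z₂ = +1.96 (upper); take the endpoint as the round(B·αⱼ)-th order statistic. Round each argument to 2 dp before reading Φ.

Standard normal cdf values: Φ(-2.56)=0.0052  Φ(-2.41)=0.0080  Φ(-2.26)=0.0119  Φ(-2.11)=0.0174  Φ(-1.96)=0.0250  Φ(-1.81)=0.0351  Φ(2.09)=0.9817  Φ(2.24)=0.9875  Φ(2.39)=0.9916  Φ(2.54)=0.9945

(-2.3731, -1.5302)

Lower: z₀ + z₁ = 0.157 + (-1.960) = -1.803; 1 − a(z₀+z₁) = 1 − (-0.046)(-1.803) = 0.9171; argument = 0.157 + (-1.803)/0.9171 = -1.8091 → -1.81.
α₁ = Φ(-1.81) = 0.0351; rank = round(400 × 0.0351) = 14; θ*₍14₎ = -2.3731.
Upper: z₀ + z₂ = 2.117; 1 − a(z₀+z₂) = 1.0974; argument = 2.0861 → 2.09; α₂ = 0.9817; rank = 393; θ*₍393₎ = -1.5302.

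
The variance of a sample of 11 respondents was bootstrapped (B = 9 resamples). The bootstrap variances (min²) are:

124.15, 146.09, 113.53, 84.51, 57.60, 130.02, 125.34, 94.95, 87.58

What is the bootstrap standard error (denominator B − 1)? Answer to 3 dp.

SE* = 27.838

Bootstrap SE is the standard deviation of the 9 replicate variances.
Mean of replicates: (124.15 + 146.09 + 113.53 + 84.51 + 57.60 + 130.02 + 125.34 + 94.95 + 87.58) / 9 = 963.7700 / 9 = 107.0856
Sum of squared deviations: (+17.0644)² + (+39.0044)² + (+6.4444)² + (−22.5756)² + (−49.4856)² + (+22.9344)² + (+18.2544)² + (−12.1356)² + (−19.5056)² = 6199.5006
Variance = 6199.5006 / 8 = 774.9376
SE* = √774.9376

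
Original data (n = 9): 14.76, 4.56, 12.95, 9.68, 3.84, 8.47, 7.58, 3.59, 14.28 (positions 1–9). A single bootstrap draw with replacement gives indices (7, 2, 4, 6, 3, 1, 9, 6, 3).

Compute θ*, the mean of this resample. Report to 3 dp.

θ* = 10.411

Resample values: 7.58, 4.56, 9.68, 8.47, 12.95, 14.76, 14.28, 8.47, 12.95.
Mean = (7.58 + 4.56 + 9.68 + 8.47 + 12.95 + 14.76 + 14.28 + 8.47 + 12.95) / 9 = 93.700 / 9 = 10.411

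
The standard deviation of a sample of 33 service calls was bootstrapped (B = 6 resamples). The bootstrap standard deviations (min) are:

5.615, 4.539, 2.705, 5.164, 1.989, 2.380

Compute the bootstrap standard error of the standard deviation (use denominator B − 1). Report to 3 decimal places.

SE* = 1.560

Bootstrap SE is the standard deviation of the 6 replicate standard deviations.
Mean of replicates: (5.615 + 4.539 + 2.705 + 5.164 + 1.989 + 2.380) / 6 = 22.3920 / 6 = 3.7320
Sum of squared deviations: (+1.8830)² + (+0.8070)² + (−1.0270)² + (+1.4320)² + (−1.7430)² + (−1.3520)² = 12.1682
Variance = 12.1682 / 5 = 2.4336
SE* = √2.4336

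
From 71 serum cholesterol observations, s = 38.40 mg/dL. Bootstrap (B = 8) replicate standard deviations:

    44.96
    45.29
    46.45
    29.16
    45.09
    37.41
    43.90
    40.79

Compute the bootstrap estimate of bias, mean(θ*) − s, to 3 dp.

mean(θ*) = (44.96 + 45.29 + 46.45 + 29.16 + 45.09 + 37.41 + 43.90 + 40.79) / 8 = 41.6313
bias = 41.6313 − 38.40

bias = +3.231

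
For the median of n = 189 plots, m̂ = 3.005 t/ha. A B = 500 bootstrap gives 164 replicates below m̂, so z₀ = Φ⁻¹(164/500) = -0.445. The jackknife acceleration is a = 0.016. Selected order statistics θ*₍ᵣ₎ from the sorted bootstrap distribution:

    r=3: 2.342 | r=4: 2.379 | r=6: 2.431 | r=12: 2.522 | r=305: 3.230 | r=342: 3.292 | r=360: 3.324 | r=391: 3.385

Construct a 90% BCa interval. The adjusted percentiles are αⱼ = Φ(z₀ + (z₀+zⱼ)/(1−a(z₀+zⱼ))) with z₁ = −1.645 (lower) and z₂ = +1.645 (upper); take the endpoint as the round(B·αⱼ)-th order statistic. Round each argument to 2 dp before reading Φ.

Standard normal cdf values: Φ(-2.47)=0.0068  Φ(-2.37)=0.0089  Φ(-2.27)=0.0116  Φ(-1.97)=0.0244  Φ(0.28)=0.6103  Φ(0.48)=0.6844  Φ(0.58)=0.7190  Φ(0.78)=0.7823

Lower: z₀ + z₁ = -0.445 + (-1.645) = -2.090; 1 − a(z₀+z₁) = 1 − (0.016)(-2.090) = 1.0334; argument = -0.445 + (-2.090)/1.0334 = -2.4674 → -2.47.
α₁ = Φ(-2.47) = 0.0068; rank = round(500 × 0.0068) = 3; θ*₍3₎ = 2.342.
Upper: z₀ + z₂ = 1.200; 1 − a(z₀+z₂) = 0.9808; argument = 0.7785 → 0.78; α₂ = 0.7823; rank = 391; θ*₍391₎ = 3.385.

(2.342, 3.385)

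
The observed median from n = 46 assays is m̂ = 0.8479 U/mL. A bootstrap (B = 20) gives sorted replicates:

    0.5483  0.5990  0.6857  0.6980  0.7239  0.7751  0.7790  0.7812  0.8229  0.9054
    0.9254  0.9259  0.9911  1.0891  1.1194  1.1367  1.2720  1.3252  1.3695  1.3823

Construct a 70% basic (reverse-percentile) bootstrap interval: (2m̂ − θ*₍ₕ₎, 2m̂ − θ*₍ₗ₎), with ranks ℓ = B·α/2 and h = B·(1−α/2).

Percentile endpoints at ranks 3 and 17: θ*₍3₎ = 0.6857, θ*₍17₎ = 1.2720.
Basic interval reflects these around m̂:
  lower = 2 × 0.8479 − 1.2720 = 0.4238
  upper = 2 × 0.8479 − 0.6857 = 1.0101

(0.4238, 1.0101)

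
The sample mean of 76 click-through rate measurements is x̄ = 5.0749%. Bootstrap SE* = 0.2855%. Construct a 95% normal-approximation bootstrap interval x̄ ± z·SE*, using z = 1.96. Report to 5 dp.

(4.51532, 5.63448)

Margin = 1.96 × 0.2855 = 0.559580
Interval: 5.0749 ± 0.559580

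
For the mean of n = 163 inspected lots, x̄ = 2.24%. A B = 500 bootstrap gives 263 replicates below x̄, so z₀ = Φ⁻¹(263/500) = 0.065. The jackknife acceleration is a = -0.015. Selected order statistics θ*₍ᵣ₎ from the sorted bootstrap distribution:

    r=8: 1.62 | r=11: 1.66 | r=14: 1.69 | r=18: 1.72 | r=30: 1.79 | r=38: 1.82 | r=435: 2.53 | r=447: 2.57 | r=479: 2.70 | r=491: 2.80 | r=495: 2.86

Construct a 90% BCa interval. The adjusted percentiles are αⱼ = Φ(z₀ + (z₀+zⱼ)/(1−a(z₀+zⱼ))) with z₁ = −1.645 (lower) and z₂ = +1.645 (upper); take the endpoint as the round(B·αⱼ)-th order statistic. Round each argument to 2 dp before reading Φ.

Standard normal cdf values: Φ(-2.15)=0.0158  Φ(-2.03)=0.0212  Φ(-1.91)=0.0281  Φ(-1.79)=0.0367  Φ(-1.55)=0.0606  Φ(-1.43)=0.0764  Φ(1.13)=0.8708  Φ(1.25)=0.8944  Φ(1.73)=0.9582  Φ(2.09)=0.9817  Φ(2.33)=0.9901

Lower: z₀ + z₁ = 0.065 + (-1.645) = -1.580; 1 − a(z₀+z₁) = 1 − (-0.015)(-1.580) = 0.9763; argument = 0.065 + (-1.580)/0.9763 = -1.5534 → -1.55.
α₁ = Φ(-1.55) = 0.0606; rank = round(500 × 0.0606) = 30; θ*₍30₎ = 1.79.
Upper: z₀ + z₂ = 1.710; 1 − a(z₀+z₂) = 1.0256; argument = 1.7322 → 1.73; α₂ = 0.9582; rank = 479; θ*₍479₎ = 2.70.

(1.79, 2.70)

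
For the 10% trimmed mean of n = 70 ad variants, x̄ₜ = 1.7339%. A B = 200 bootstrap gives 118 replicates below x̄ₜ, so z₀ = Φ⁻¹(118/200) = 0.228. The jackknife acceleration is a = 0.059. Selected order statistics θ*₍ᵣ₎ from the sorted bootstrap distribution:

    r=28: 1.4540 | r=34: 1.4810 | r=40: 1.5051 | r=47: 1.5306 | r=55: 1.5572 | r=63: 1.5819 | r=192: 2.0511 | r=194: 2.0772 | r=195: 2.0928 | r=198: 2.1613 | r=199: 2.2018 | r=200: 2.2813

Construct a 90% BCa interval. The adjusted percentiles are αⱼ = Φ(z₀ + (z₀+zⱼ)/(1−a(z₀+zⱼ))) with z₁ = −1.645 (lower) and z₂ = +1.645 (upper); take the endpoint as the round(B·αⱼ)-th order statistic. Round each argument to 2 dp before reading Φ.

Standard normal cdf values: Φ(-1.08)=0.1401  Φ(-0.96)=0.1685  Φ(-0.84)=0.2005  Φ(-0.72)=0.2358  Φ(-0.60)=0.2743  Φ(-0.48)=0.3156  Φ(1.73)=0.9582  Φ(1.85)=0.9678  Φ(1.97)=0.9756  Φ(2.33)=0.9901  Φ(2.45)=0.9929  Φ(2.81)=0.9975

(1.4540, 2.1613)

Lower: z₀ + z₁ = 0.228 + (-1.645) = -1.417; 1 − a(z₀+z₁) = 1 − (0.059)(-1.417) = 1.0836; argument = 0.228 + (-1.417)/1.0836 = -1.0797 → -1.08.
α₁ = Φ(-1.08) = 0.1401; rank = round(200 × 0.1401) = 28; θ*₍28₎ = 1.4540.
Upper: z₀ + z₂ = 1.873; 1 − a(z₀+z₂) = 0.8895; argument = 2.3337 → 2.33; α₂ = 0.9901; rank = 198; θ*₍198₎ = 2.1613.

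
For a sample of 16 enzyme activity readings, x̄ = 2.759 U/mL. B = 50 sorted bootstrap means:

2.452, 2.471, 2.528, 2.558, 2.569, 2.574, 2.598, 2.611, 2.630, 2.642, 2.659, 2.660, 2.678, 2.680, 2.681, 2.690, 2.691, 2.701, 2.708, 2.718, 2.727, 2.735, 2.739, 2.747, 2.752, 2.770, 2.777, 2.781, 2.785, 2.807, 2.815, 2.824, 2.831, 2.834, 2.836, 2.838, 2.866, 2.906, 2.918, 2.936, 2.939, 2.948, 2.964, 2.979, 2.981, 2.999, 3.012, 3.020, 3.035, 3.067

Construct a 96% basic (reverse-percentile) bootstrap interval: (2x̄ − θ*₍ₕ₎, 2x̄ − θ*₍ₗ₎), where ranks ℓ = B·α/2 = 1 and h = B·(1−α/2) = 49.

(2.483, 3.066)

Percentile endpoints at ranks 1 and 49: θ*₍1₎ = 2.452, θ*₍49₎ = 3.035.
Basic interval reflects these around x̄:
  lower = 2 × 2.759 − 3.035 = 2.483
  upper = 2 × 2.759 − 2.452 = 3.066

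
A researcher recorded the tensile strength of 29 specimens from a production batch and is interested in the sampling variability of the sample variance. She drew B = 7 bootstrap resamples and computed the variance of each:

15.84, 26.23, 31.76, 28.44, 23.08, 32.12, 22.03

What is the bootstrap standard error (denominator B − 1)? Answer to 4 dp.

Bootstrap SE is the standard deviation of the 7 replicate variances.
Mean of replicates: (15.84 + 26.23 + 31.76 + 28.44 + 23.08 + 32.12 + 22.03) / 7 = 179.50000 / 7 = 25.64286
Sum of squared deviations: (−9.80286)² + (+0.58714)² + (+6.11714)² + (+2.79714)² + (−2.56286)² + (+6.47714)² + (−3.61286)² = 203.25854
Variance = 203.25854 / 6 = 33.87642
SE* = √33.87642

SE* = 5.8203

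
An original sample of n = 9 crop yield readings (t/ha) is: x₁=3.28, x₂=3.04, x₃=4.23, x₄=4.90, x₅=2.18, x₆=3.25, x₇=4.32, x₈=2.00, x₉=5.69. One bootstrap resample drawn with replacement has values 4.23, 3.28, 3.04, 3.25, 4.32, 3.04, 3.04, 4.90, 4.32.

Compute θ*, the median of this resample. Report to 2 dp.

Sorted: 3.04, 3.04, 3.04, 3.25, 3.28, 4.23, 4.32, 4.32, 4.90
Median = middle value = 3.28

θ* = 3.28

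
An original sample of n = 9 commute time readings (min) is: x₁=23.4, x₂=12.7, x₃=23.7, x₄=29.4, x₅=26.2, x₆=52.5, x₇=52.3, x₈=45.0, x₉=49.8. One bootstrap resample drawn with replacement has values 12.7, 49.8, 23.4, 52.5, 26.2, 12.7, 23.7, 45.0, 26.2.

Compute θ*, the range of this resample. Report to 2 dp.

θ* = 39.80

Range = 52.5 − 12.7 = 39.80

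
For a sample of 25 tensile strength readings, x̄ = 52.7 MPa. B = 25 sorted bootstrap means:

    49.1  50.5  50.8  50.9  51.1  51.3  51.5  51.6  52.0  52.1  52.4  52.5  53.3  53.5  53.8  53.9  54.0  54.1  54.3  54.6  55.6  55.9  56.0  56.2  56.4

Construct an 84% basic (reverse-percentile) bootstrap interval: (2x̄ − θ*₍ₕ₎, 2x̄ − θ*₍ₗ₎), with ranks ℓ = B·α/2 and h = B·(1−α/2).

(49.4, 54.9)

Percentile endpoints at ranks 2 and 23: θ*₍2₎ = 50.5, θ*₍23₎ = 56.0.
Basic interval reflects these around x̄:
  lower = 2 × 52.7 − 56.0 = 49.4
  upper = 2 × 52.7 − 50.5 = 54.9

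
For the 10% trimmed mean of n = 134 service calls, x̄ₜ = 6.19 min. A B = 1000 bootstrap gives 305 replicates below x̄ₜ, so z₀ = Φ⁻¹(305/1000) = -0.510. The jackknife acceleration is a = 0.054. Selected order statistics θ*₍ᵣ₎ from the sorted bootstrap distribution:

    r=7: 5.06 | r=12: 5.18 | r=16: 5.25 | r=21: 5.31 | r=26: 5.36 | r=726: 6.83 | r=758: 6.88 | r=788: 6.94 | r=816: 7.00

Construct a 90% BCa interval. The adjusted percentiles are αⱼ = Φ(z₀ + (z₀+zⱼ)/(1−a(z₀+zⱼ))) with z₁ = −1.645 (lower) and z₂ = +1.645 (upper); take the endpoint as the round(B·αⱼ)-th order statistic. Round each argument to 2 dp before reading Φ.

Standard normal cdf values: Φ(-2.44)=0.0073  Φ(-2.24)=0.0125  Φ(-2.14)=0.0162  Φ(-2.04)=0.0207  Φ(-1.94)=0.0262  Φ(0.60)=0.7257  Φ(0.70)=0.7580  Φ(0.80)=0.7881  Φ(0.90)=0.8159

(5.06, 6.88)

Lower: z₀ + z₁ = -0.510 + (-1.645) = -2.155; 1 − a(z₀+z₁) = 1 − (0.054)(-2.155) = 1.1164; argument = -0.510 + (-2.155)/1.1164 = -2.4404 → -2.44.
α₁ = Φ(-2.44) = 0.0073; rank = round(1000 × 0.0073) = 7; θ*₍7₎ = 5.06.
Upper: z₀ + z₂ = 1.135; 1 − a(z₀+z₂) = 0.9387; argument = 0.6991 → 0.70; α₂ = 0.7580; rank = 758; θ*₍758₎ = 6.88.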